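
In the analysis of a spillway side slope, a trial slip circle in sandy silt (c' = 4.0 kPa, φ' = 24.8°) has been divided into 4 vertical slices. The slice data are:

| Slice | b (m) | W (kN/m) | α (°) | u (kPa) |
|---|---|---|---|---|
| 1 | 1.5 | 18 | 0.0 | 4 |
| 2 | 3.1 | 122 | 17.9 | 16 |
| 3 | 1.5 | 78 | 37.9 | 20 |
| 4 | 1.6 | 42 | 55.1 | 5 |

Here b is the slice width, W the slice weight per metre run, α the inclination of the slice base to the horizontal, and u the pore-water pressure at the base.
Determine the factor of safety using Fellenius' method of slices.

FS = 0.74

Ordinary method of slices: FS = Σ[c'·Δl_i + (W_i cosα_i − u_i·Δl_i)·tanφ'] / Σ W_i sinα_i, with Δl_i = b_i / cosα_i.
Slice 1: Δl = 1.5/cos0.0° = 1.500 m; N'_1 = 18·cos0.0° − 4·1.500 = 12.0; c'Δl = 6.00; W sinα = 0.0
Slice 2: Δl = 3.1/cos17.9° = 3.258 m; N'_2 = 122·cos17.9° − 16·3.258 = 64.0; c'Δl = 13.03; W sinα = 37.5
Slice 3: Δl = 1.5/cos37.9° = 1.901 m; N'_3 = 78·cos37.9° − 20·1.901 = 23.5; c'Δl = 7.60; W sinα = 47.9
Slice 4: Δl = 1.6/cos55.1° = 2.796 m; N'_4 = 42·cos55.1° − 5·2.796 = 10.0; c'Δl = 11.19; W sinα = 34.4
Σc'Δl = 37.8 kN/m; ΣN' = 109.5 kN/m; ΣW sinα = 119.9 kN/m
Resisting = 37.8 + 109.5·tan24.8° = 37.8 + 50.6 = 88.4 kN/m
FS = 88.4 / 119.9 = 0.738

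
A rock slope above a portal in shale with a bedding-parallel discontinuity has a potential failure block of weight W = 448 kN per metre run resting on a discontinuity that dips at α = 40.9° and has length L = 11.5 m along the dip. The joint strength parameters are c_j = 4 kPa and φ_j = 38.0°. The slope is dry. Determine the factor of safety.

FS = 1.06

Resolving the block weight along and normal to the plane and applying the Mohr–Coulomb strength on the joint:
N' = W cosα = 448·cos40.9° = 338.6 kN/m
Driving force T = W sinα = 448·sin40.9° = 293.3 kN/m
Resisting force R = c_j·L + N'·tanφ_j = 4·11.5 + 338.6·tan38.0° = 46.0 + 264.6 = 310.6 kN/m
FS = R / T = 310.6 / 293.3 = 1.059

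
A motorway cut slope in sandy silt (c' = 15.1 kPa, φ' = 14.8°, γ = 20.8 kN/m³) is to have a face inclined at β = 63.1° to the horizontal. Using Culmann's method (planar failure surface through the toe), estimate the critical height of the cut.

H_c = 7.48 m

Culmann's analysis gives the critical failure plane at α_cr = (β + φ')/2 = (63.1 + 14.8)/2 = 39.0°, and the critical height
H_c = (4c'/γ) · sinβ cosφ' / [1 − cos(β − φ')]
    = (4·15.1/20.8) · sin63.1°·cos14.8° / [1 − cos(48.3°)]
    = 2.904 · 0.8918·0.9668 / [1 − 0.6652]
    = 2.904 · 0.8622 / 0.3348
    = 7.48 m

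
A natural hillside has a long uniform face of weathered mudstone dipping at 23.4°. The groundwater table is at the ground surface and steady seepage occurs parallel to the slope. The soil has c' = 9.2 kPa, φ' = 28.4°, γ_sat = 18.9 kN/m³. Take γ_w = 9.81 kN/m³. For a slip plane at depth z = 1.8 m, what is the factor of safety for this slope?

With seepage parallel to the slope and the water table at the surface, the effective normal stress on the slip plane uses the buoyant unit weight γ' = γ_sat − γ_w while the driving shear stress uses γ_sat:
FS = [c' + γ' z cos²β tanφ'] / [γ_sat z sinβ cosβ]
γ' = 18.9 − 9.81 = 9.09 kN/m³
Numerator = 9.2 + 9.09·1.8·cos²23.4°·tan28.4° = 9.2 + 9.09·1.8·0.8423·0.5407 = 16.652 kPa
Denominator = 18.9·1.8·sin23.4°·cos23.4° = 18.9·1.8·0.3971·0.9178 = 12.400 kPa
FS = 16.652 / 12.400 = 1.343

FS = 1.34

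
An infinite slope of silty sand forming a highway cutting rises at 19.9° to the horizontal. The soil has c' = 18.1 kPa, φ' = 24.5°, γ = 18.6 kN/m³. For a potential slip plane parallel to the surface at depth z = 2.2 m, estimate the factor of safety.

FS = 2.64

For an infinite slope with a slip plane parallel to the surface (no pore pressure): FS = [c' + γz cos²β tanφ'] / [γz sinβ cosβ].
γz = 18.6·2.2 = 40.92 kN/m²
Numerator = 18.1 + 40.92·cos²19.9°·tan24.5° = 18.1 + 40.92·0.8841·0.4557 = 34.588 kPa
Denominator = 40.92·sin19.9°·cos19.9° = 40.92·0.3404·0.9403 = 13.097 kPa
FS = 34.588 / 13.097 = 2.641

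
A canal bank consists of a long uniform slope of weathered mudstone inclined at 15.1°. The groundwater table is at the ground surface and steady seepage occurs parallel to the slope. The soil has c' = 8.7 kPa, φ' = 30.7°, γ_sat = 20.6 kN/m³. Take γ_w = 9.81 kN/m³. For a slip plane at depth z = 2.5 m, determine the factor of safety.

With seepage parallel to the slope and the water table at the surface, the effective normal stress on the slip plane uses the buoyant unit weight γ' = γ_sat − γ_w while the driving shear stress uses γ_sat:
FS = [c' + γ' z cos²β tanφ'] / [γ_sat z sinβ cosβ]
γ' = 20.6 − 9.81 = 10.79 kN/m³
Numerator = 8.7 + 10.79·2.5·cos²15.1°·tan30.7° = 8.7 + 10.79·2.5·0.9321·0.5938 = 23.630 kPa
Denominator = 20.6·2.5·sin15.1°·cos15.1° = 20.6·2.5·0.2605·0.9655 = 12.953 kPa
FS = 23.630 / 12.953 = 1.824

FS = 1.82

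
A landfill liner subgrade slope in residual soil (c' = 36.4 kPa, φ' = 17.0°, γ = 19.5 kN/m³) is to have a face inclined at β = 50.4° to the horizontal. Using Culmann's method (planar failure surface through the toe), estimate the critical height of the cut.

Culmann's analysis gives the critical failure plane at α_cr = (β + φ')/2 = (50.4 + 17.0)/2 = 33.7°, and the critical height
H_c = (4c'/γ) · sinβ cosφ' / [1 − cos(β − φ')]
    = (4·36.4/19.5) · sin50.4°·cos17.0° / [1 − cos(33.4°)]
    = 7.467 · 0.7705·0.9563 / [1 − 0.8348]
    = 7.467 · 0.7368 / 0.1652
    = 33.31 m

H_c = 33.31 m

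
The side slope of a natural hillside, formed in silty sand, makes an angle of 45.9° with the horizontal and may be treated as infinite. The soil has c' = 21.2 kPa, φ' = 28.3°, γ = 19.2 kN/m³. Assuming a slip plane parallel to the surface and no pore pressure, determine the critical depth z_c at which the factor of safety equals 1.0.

z_c = 4.62 m

Setting FS = 1.00 in FS = [c' + γz cos²β tanφ'] / [γz sinβ cosβ] and solving for z:
z = c' / [γ cosβ (FS·sinβ − cosβ·tanφ')]
  = 21.2 / [19.2·cos45.9°·(1.00·sin45.9° − cos45.9°·tan28.3°)]
  = 21.2 / [19.2·0.6959·(1.00·0.7181 − 0.6959·0.5384)]
  = 21.2 / 4.5886 = 4.620 m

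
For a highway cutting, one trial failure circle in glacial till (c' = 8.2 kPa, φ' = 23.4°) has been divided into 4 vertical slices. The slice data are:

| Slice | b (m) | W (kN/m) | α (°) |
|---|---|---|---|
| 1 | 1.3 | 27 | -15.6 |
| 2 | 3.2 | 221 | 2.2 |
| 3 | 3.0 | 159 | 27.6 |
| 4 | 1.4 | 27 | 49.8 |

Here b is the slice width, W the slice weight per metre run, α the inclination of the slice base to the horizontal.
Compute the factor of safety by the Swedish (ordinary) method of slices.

Ordinary method of slices: FS = Σ[c'·Δl_i + (W_i cosα_i)·tanφ'] / Σ W_i sinα_i, with Δl_i = b_i / cosα_i.
Slice 1: Δl = 1.3/cos(-15.6°) = 1.350 m; N'_1 = 27·cos(-15.6°) = 26.0; c'Δl = 11.07; W sinα = -7.3
Slice 2: Δl = 3.2/cos2.2° = 3.202 m; N'_2 = 221·cos2.2° = 220.8; c'Δl = 26.26; W sinα = 8.5
Slice 3: Δl = 3.0/cos27.6° = 3.385 m; N'_3 = 159·cos27.6° = 140.9; c'Δl = 27.76; W sinα = 73.7
Slice 4: Δl = 1.4/cos49.8° = 2.169 m; N'_4 = 27·cos49.8° = 17.4; c'Δl = 17.79; W sinα = 20.6
Σc'Δl = 82.9 kN/m; ΣN' = 405.2 kN/m; ΣW sinα = 95.5 kN/m
Resisting = 82.9 + 405.2·tan23.4° = 82.9 + 175.3 = 258.2 kN/m
FS = 258.2 / 95.5 = 2.703

FS = 2.70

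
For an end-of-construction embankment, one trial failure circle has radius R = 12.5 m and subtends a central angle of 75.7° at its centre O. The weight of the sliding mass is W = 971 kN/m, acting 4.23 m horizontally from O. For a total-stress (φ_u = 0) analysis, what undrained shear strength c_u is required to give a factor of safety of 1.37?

c_u = 27.3 kPa

FS = c_u·L_a·R / (W·d), so c_u = FS·W·d / (L_a·R).
Arc length L_a = R·θ = 12.5·(75.7°·π/180) = 12.5·1.3212 = 16.52 m
c_u = 1.37·971·4.23 / (16.52·12.5) = 5627.0 / 206.44 = 27.26 kPa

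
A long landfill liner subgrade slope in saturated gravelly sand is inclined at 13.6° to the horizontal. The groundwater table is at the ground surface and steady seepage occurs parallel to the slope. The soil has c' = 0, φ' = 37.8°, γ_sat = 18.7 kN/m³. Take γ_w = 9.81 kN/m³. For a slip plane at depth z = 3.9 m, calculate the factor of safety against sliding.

With seepage parallel to the slope and the water table at the surface, the effective normal stress on the slip plane uses the buoyant unit weight γ' = γ_sat − γ_w while the driving shear stress uses γ_sat:
FS = [c' + γ' z cos²β tanφ'] / [γ_sat z sinβ cosβ]
(For c' = 0 this reduces to FS = (γ'/γ_sat)·tanφ'/tanβ.)
γ' = 18.7 − 9.81 = 8.89 kN/m³
Numerator = 0.0 + 8.89·3.9·cos²13.6°·tan37.8° = 0.0 + 8.89·3.9·0.9447·0.7757 = 25.407 kPa
Denominator = 18.7·3.9·sin13.6°·cos13.6° = 18.7·3.9·0.2351·0.9720 = 16.668 kPa
FS = 25.407 / 16.668 = 1.524

FS = 1.52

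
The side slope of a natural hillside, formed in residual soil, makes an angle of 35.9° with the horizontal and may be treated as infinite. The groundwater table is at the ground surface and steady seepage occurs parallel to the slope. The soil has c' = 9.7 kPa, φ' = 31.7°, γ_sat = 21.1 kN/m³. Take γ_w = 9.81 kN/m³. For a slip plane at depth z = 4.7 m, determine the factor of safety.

FS = 0.66

With seepage parallel to the slope and the water table at the surface, the effective normal stress on the slip plane uses the buoyant unit weight γ' = γ_sat − γ_w while the driving shear stress uses γ_sat:
FS = [c' + γ' z cos²β tanφ'] / [γ_sat z sinβ cosβ]
γ' = 21.1 − 9.81 = 11.29 kN/m³
Numerator = 9.7 + 11.29·4.7·cos²35.9°·tan31.7° = 9.7 + 11.29·4.7·0.6562·0.6176 = 31.204 kPa
Denominator = 21.1·4.7·sin35.9°·cos35.9° = 21.1·4.7·0.5864·0.8100 = 47.104 kPa
FS = 31.204 / 47.104 = 0.662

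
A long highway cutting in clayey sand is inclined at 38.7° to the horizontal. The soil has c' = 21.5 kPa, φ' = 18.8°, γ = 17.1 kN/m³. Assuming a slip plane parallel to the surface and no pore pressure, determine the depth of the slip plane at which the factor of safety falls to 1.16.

z = 3.51 m

Setting FS = 1.16 in FS = [c' + γz cos²β tanφ'] / [γz sinβ cosβ] and solving for z:
z = c' / [γ cosβ (FS·sinβ − cosβ·tanφ')]
  = 21.5 / [17.1·cos38.7°·(1.16·sin38.7° − cos38.7°·tan18.8°)]
  = 21.5 / [17.1·0.7804·(1.16·0.6252 − 0.7804·0.3404)]
  = 21.5 / 6.1335 = 3.505 m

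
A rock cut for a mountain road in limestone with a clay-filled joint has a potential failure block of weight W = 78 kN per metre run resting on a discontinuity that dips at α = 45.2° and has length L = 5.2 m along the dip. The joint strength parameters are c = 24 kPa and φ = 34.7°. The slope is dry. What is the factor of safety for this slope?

Resolving the block weight along and normal to the plane and applying the Mohr–Coulomb strength on the joint:
N' = W cosα = 78·cos45.2° = 55.0 kN/m
Driving force T = W sinα = 78·sin45.2° = 55.3 kN/m
Resisting force R = c·L + N'·tanφ = 24·5.2 + 55.0·tan34.7° = 124.8 + 38.1 = 162.9 kN/m
FS = R / T = 162.9 / 55.3 = 2.942

FS = 2.94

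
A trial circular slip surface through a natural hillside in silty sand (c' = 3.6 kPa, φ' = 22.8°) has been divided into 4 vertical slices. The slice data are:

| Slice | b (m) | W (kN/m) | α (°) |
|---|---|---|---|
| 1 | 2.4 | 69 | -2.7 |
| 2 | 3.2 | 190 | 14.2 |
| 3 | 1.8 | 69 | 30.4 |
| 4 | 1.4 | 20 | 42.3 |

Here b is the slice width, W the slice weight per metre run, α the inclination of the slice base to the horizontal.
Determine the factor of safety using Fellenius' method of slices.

Ordinary method of slices: FS = Σ[c'·Δl_i + (W_i cosα_i)·tanφ'] / Σ W_i sinα_i, with Δl_i = b_i / cosα_i.
Slice 1: Δl = 2.4/cos(-2.7°) = 2.403 m; N'_1 = 69·cos(-2.7°) = 68.9; c'Δl = 8.65; W sinα = -3.3
Slice 2: Δl = 3.2/cos14.2° = 3.301 m; N'_2 = 190·cos14.2° = 184.2; c'Δl = 11.88; W sinα = 46.6
Slice 3: Δl = 1.8/cos30.4° = 2.087 m; N'_3 = 69·cos30.4° = 59.5; c'Δl = 7.51; W sinα = 34.9
Slice 4: Δl = 1.4/cos42.3° = 1.893 m; N'_4 = 20·cos42.3° = 14.8; c'Δl = 6.81; W sinα = 13.5
Σc'Δl = 34.9 kN/m; ΣN' = 327.4 kN/m; ΣW sinα = 91.7 kN/m
Resisting = 34.9 + 327.4·tan22.8° = 34.9 + 137.6 = 172.5 kN/m
FS = 172.5 / 91.7 = 1.880

FS = 1.88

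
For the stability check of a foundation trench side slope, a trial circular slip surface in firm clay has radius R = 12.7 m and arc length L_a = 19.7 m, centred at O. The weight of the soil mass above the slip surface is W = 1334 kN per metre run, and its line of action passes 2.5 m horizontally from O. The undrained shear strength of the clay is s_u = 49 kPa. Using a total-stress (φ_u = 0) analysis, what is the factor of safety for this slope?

Taking moments about the centre O, the resisting moment is provided by the undrained shear strength acting along the arc:
M_R = s_u·L_a·R = 49·19.70·12.7 = 12259.3 kN·m/m
M_D = W·d = 1334·2.5 = 3335.0 kN·m/m
FS = M_R / M_D = 12259.3 / 3335.0 = 3.676

FS = 3.68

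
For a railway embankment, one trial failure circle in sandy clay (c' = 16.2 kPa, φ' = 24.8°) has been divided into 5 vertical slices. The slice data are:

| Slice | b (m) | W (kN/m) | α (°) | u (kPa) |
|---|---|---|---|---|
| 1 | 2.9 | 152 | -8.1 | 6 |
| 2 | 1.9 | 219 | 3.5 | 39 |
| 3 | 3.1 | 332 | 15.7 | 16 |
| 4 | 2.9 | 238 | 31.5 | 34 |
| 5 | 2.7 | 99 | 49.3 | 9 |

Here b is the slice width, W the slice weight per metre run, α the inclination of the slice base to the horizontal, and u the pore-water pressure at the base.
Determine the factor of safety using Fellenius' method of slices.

FS = 1.98

Ordinary method of slices: FS = Σ[c'·Δl_i + (W_i cosα_i − u_i·Δl_i)·tanφ'] / Σ W_i sinα_i, with Δl_i = b_i / cosα_i.
Slice 1: Δl = 2.9/cos(-8.1°) = 2.929 m; N'_1 = 152·cos(-8.1°) − 6·2.929 = 132.9; c'Δl = 47.45; W sinα = -21.4
Slice 2: Δl = 1.9/cos3.5° = 1.904 m; N'_2 = 219·cos3.5° − 39·1.904 = 144.4; c'Δl = 30.84; W sinα = 13.4
Slice 3: Δl = 3.1/cos15.7° = 3.220 m; N'_3 = 332·cos15.7° − 16·3.220 = 268.1; c'Δl = 52.17; W sinα = 89.8
Slice 4: Δl = 2.9/cos31.5° = 3.401 m; N'_4 = 238·cos31.5° − 34·3.401 = 87.3; c'Δl = 55.10; W sinα = 124.4
Slice 5: Δl = 2.7/cos49.3° = 4.140 m; N'_5 = 99·cos49.3° − 9·4.140 = 27.3; c'Δl = 67.08; W sinα = 75.1
Σc'Δl = 252.6 kN/m; ΣN' = 659.9 kN/m; ΣW sinα = 281.2 kN/m
Resisting = 252.6 + 659.9·tan24.8° = 252.6 + 304.9 = 557.6 kN/m
FS = 557.6 / 281.2 = 1.983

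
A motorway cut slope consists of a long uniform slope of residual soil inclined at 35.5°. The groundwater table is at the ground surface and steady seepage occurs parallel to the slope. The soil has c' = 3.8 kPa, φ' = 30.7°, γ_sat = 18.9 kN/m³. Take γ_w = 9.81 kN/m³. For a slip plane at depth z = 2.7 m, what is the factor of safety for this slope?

FS = 0.56

With seepage parallel to the slope and the water table at the surface, the effective normal stress on the slip plane uses the buoyant unit weight γ' = γ_sat − γ_w while the driving shear stress uses γ_sat:
FS = [c' + γ' z cos²β tanφ'] / [γ_sat z sinβ cosβ]
γ' = 18.9 − 9.81 = 9.09 kN/m³
Numerator = 3.8 + 9.09·2.7·cos²35.5°·tan30.7° = 3.8 + 9.09·2.7·0.6628·0.5938 = 13.458 kPa
Denominator = 18.9·2.7·sin35.5°·cos35.5° = 18.9·2.7·0.5807·0.8141 = 24.125 kPa
FS = 13.458 / 24.125 = 0.558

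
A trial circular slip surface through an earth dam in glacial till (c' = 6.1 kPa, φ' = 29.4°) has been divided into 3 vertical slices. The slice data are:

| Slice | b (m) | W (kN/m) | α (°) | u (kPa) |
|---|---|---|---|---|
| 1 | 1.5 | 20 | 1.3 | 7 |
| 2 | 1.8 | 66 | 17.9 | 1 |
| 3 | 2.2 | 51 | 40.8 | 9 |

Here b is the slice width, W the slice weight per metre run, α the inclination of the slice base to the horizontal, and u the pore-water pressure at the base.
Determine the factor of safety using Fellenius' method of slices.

FS = 1.57

Ordinary method of slices: FS = Σ[c'·Δl_i + (W_i cosα_i − u_i·Δl_i)·tanφ'] / Σ W_i sinα_i, with Δl_i = b_i / cosα_i.
Slice 1: Δl = 1.5/cos1.3° = 1.500 m; N'_1 = 20·cos1.3° − 7·1.500 = 9.5; c'Δl = 9.15; W sinα = 0.5
Slice 2: Δl = 1.8/cos17.9° = 1.892 m; N'_2 = 66·cos17.9° − 1·1.892 = 60.9; c'Δl = 11.54; W sinα = 20.3
Slice 3: Δl = 2.2/cos40.8° = 2.906 m; N'_3 = 51·cos40.8° − 9·2.906 = 12.5; c'Δl = 17.73; W sinα = 33.3
Σc'Δl = 38.4 kN/m; ΣN' = 82.9 kN/m; ΣW sinα = 54.1 kN/m
Resisting = 38.4 + 82.9·tan29.4° = 38.4 + 46.7 = 85.1 kN/m
FS = 85.1 / 54.1 = 1.574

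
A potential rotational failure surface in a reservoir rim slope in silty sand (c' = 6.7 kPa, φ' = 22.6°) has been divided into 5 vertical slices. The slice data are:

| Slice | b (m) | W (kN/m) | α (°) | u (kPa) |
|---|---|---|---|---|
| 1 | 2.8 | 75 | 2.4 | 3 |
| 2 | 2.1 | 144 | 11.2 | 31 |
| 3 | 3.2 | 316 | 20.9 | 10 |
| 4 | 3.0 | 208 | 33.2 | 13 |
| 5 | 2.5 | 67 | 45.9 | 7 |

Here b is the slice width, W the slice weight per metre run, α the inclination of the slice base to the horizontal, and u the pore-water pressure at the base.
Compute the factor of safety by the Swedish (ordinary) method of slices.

Ordinary method of slices: FS = Σ[c'·Δl_i + (W_i cosα_i − u_i·Δl_i)·tanφ'] / Σ W_i sinα_i, with Δl_i = b_i / cosα_i.
Slice 1: Δl = 2.8/cos2.4° = 2.802 m; N'_1 = 75·cos2.4° − 3·2.802 = 66.5; c'Δl = 18.78; W sinα = 3.1
Slice 2: Δl = 2.1/cos11.2° = 2.141 m; N'_2 = 144·cos11.2° − 31·2.141 = 74.9; c'Δl = 14.34; W sinα = 28.0
Slice 3: Δl = 3.2/cos20.9° = 3.425 m; N'_3 = 316·cos20.9° − 10·3.425 = 261.0; c'Δl = 22.95; W sinα = 112.7
Slice 4: Δl = 3.0/cos33.2° = 3.585 m; N'_4 = 208·cos33.2° − 13·3.585 = 127.4; c'Δl = 24.02; W sinα = 113.9
Slice 5: Δl = 2.5/cos45.9° = 3.592 m; N'_5 = 67·cos45.9° − 7·3.592 = 21.5; c'Δl = 24.07; W sinα = 48.1
Σc'Δl = 104.2 kN/m; ΣN' = 551.3 kN/m; ΣW sinα = 305.8 kN/m
Resisting = 104.2 + 551.3·tan22.6° = 104.2 + 229.5 = 333.6 kN/m
FS = 333.6 / 305.8 = 1.091

FS = 1.09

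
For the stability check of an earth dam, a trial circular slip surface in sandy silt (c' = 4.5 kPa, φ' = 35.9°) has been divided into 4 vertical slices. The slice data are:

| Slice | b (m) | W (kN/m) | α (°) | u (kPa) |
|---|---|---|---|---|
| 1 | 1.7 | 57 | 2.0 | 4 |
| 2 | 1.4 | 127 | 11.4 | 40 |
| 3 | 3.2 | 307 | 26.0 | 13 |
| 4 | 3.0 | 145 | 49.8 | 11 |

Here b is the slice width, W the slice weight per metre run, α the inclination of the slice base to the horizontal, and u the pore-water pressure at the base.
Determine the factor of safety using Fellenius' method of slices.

Ordinary method of slices: FS = Σ[c'·Δl_i + (W_i cosα_i − u_i·Δl_i)·tanφ'] / Σ W_i sinα_i, with Δl_i = b_i / cosα_i.
Slice 1: Δl = 1.7/cos2.0° = 1.701 m; N'_1 = 57·cos2.0° − 4·1.701 = 50.2; c'Δl = 7.65; W sinα = 2.0
Slice 2: Δl = 1.4/cos11.4° = 1.428 m; N'_2 = 127·cos11.4° − 40·1.428 = 67.4; c'Δl = 6.43; W sinα = 25.1
Slice 3: Δl = 3.2/cos26.0° = 3.560 m; N'_3 = 307·cos26.0° − 13·3.560 = 229.6; c'Δl = 16.02; W sinα = 134.6
Slice 4: Δl = 3.0/cos49.8° = 4.648 m; N'_4 = 145·cos49.8° − 11·4.648 = 42.5; c'Δl = 20.92; W sinα = 110.8
Σc'Δl = 51.0 kN/m; ΣN' = 389.6 kN/m; ΣW sinα = 272.4 kN/m
Resisting = 51.0 + 389.6·tan35.9° = 51.0 + 282.1 = 333.1 kN/m
FS = 333.1 / 272.4 = 1.223

FS = 1.22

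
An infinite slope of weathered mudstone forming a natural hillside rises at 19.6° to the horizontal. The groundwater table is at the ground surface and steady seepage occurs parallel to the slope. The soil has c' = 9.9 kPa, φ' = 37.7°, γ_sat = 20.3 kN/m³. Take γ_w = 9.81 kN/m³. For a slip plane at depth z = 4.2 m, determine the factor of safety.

With seepage parallel to the slope and the water table at the surface, the effective normal stress on the slip plane uses the buoyant unit weight γ' = γ_sat − γ_w while the driving shear stress uses γ_sat:
FS = [c' + γ' z cos²β tanφ'] / [γ_sat z sinβ cosβ]
γ' = 20.3 − 9.81 = 10.49 kN/m³
Numerator = 9.9 + 10.49·4.2·cos²19.6°·tan37.7° = 9.9 + 10.49·4.2·0.8875·0.7729 = 40.120 kPa
Denominator = 20.3·4.2·sin19.6°·cos19.6° = 20.3·4.2·0.3355·0.9421 = 26.943 kPa
FS = 40.120 / 26.943 = 1.489

FS = 1.49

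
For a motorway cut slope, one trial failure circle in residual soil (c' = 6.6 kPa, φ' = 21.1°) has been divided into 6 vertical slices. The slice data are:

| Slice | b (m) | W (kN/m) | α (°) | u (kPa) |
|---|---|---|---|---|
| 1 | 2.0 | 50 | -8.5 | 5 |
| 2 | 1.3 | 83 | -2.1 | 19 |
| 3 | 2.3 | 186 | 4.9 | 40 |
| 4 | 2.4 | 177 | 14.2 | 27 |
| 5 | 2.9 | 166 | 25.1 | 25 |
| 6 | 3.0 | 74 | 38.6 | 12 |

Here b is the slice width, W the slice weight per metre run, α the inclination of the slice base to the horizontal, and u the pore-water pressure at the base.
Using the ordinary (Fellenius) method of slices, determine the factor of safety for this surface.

FS = 1.48

Ordinary method of slices: FS = Σ[c'·Δl_i + (W_i cosα_i − u_i·Δl_i)·tanφ'] / Σ W_i sinα_i, with Δl_i = b_i / cosα_i.
Slice 1: Δl = 2.0/cos(-8.5°) = 2.022 m; N'_1 = 50·cos(-8.5°) − 5·2.022 = 39.3; c'Δl = 13.35; W sinα = -7.4
Slice 2: Δl = 1.3/cos(-2.1°) = 1.301 m; N'_2 = 83·cos(-2.1°) − 19·1.301 = 58.2; c'Δl = 8.59; W sinα = -3.0
Slice 3: Δl = 2.3/cos4.9° = 2.308 m; N'_3 = 186·cos4.9° − 40·2.308 = 93.0; c'Δl = 15.24; W sinα = 15.9
Slice 4: Δl = 2.4/cos14.2° = 2.476 m; N'_4 = 177·cos14.2° − 27·2.476 = 104.7; c'Δl = 16.34; W sinα = 43.4
Slice 5: Δl = 2.9/cos25.1° = 3.202 m; N'_5 = 166·cos25.1° − 25·3.202 = 70.3; c'Δl = 21.14; W sinα = 70.4
Slice 6: Δl = 3.0/cos38.6° = 3.839 m; N'_6 = 74·cos38.6° − 12·3.839 = 11.8; c'Δl = 25.34; W sinα = 46.2
Σc'Δl = 100.0 kN/m; ΣN' = 377.3 kN/m; ΣW sinα = 165.5 kN/m
Resisting = 100.0 + 377.3·tan21.1° = 100.0 + 145.6 = 245.6 kN/m
FS = 245.6 / 165.5 = 1.484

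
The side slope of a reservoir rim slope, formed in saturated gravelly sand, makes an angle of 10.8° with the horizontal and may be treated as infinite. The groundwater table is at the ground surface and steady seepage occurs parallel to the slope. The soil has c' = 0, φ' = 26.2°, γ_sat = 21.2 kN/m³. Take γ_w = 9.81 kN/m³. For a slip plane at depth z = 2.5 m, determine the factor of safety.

With seepage parallel to the slope and the water table at the surface, the effective normal stress on the slip plane uses the buoyant unit weight γ' = γ_sat − γ_w while the driving shear stress uses γ_sat:
FS = [c' + γ' z cos²β tanφ'] / [γ_sat z sinβ cosβ]
(For c' = 0 this reduces to FS = (γ'/γ_sat)·tanφ'/tanβ.)
γ' = 21.2 − 9.81 = 11.39 kN/m³
Numerator = 0.0 + 11.39·2.5·cos²10.8°·tan26.2° = 0.0 + 11.39·2.5·0.9649·0.4921 = 13.519 kPa
Denominator = 21.2·2.5·sin10.8°·cos10.8° = 21.2·2.5·0.1874·0.9823 = 9.755 kPa
FS = 13.519 / 9.755 = 1.386

FS = 1.39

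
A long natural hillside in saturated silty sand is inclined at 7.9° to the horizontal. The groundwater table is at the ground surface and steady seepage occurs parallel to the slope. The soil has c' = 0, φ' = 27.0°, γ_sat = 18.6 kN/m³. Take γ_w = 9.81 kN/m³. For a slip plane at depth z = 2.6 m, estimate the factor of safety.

With seepage parallel to the slope and the water table at the surface, the effective normal stress on the slip plane uses the buoyant unit weight γ' = γ_sat − γ_w while the driving shear stress uses γ_sat:
FS = [c' + γ' z cos²β tanφ'] / [γ_sat z sinβ cosβ]
(For c' = 0 this reduces to FS = (γ'/γ_sat)·tanφ'/tanβ.)
γ' = 18.6 − 9.81 = 8.79 kN/m³
Numerator = 0.0 + 8.79·2.6·cos²7.9°·tan27.0° = 0.0 + 8.79·2.6·0.9811·0.5095 = 11.425 kPa
Denominator = 18.6·2.6·sin7.9°·cos7.9° = 18.6·2.6·0.1374·0.9905 = 6.584 kPa
FS = 11.425 / 6.584 = 1.735

FS = 1.74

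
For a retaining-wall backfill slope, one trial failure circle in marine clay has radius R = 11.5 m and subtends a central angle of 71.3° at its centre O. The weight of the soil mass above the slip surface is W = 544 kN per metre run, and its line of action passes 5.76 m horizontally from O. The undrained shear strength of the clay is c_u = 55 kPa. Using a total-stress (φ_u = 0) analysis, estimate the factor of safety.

FS = 2.89

Taking moments about the centre O, the resisting moment is provided by the undrained shear strength acting along the arc:
Arc length L_a = R·θ = 11.5·(71.3°·π/180) = 11.5·1.2444 = 14.31 m
M_R = c_u·L_a·R = 55·14.31·11.5 = 9051.6 kN·m/m
M_D = W·d = 544·5.76 = 3133.4 kN·m/m
FS = M_R / M_D = 9051.6 / 3133.4 = 2.889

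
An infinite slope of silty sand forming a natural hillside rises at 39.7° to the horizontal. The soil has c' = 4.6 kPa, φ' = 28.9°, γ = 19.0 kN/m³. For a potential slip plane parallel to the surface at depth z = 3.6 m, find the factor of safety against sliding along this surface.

FS = 0.80

For an infinite slope with a slip plane parallel to the surface (no pore pressure): FS = [c' + γz cos²β tanφ'] / [γz sinβ cosβ].
γz = 19.0·3.6 = 68.40 kN/m²
Numerator = 4.6 + 68.40·cos²39.7°·tan28.9° = 4.6 + 68.40·0.5920·0.5520 = 26.952 kPa
Denominator = 68.40·sin39.7°·cos39.7° = 68.40·0.6388·0.7694 = 33.616 kPa
FS = 26.952 / 33.616 = 0.802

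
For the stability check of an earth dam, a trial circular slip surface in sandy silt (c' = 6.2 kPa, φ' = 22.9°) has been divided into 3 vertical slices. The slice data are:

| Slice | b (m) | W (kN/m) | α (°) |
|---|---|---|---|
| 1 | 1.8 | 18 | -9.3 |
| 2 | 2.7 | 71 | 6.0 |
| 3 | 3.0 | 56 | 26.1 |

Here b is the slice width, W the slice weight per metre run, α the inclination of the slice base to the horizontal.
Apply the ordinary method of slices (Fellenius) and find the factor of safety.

Ordinary method of slices: FS = Σ[c'·Δl_i + (W_i cosα_i)·tanφ'] / Σ W_i sinα_i, with Δl_i = b_i / cosα_i.
Slice 1: Δl = 1.8/cos(-9.3°) = 1.824 m; N'_1 = 18·cos(-9.3°) = 17.8; c'Δl = 11.31; W sinα = -2.9
Slice 2: Δl = 2.7/cos6.0° = 2.715 m; N'_2 = 71·cos6.0° = 70.6; c'Δl = 16.83; W sinα = 7.4
Slice 3: Δl = 3.0/cos26.1° = 3.341 m; N'_3 = 56·cos26.1° = 50.3; c'Δl = 20.71; W sinα = 24.6
Σc'Δl = 48.9 kN/m; ΣN' = 138.7 kN/m; ΣW sinα = 29.1 kN/m
Resisting = 48.9 + 138.7·tan22.9° = 48.9 + 58.6 = 107.4 kN/m
FS = 107.4 / 29.1 = 3.685

FS = 3.69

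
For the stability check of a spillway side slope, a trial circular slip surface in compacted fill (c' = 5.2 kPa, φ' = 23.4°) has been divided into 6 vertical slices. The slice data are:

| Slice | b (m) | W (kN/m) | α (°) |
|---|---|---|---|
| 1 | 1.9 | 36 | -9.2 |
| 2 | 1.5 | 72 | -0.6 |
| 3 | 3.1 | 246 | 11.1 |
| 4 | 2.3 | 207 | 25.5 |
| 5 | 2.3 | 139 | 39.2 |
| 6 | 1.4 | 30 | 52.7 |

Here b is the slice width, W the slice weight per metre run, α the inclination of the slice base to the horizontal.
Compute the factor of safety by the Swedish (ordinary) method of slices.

Ordinary method of slices: FS = Σ[c'·Δl_i + (W_i cosα_i)·tanφ'] / Σ W_i sinα_i, with Δl_i = b_i / cosα_i.
Slice 1: Δl = 1.9/cos(-9.2°) = 1.925 m; N'_1 = 36·cos(-9.2°) = 35.5; c'Δl = 10.01; W sinα = -5.8
Slice 2: Δl = 1.5/cos(-0.6°) = 1.500 m; N'_2 = 72·cos(-0.6°) = 72.0; c'Δl = 7.80; W sinα = -0.8
Slice 3: Δl = 3.1/cos11.1° = 3.159 m; N'_3 = 246·cos11.1° = 241.4; c'Δl = 16.43; W sinα = 47.4
Slice 4: Δl = 2.3/cos25.5° = 2.548 m; N'_4 = 207·cos25.5° = 186.8; c'Δl = 13.25; W sinα = 89.1
Slice 5: Δl = 2.3/cos39.2° = 2.968 m; N'_5 = 139·cos39.2° = 107.7; c'Δl = 15.43; W sinα = 87.9
Slice 6: Δl = 1.4/cos52.7° = 2.310 m; N'_6 = 30·cos52.7° = 18.2; c'Δl = 12.01; W sinα = 23.9
Σc'Δl = 74.9 kN/m; ΣN' = 661.7 kN/m; ΣW sinα = 241.7 kN/m
Resisting = 74.9 + 661.7·tan23.4° = 74.9 + 286.3 = 361.3 kN/m
FS = 361.3 / 241.7 = 1.495

FS = 1.49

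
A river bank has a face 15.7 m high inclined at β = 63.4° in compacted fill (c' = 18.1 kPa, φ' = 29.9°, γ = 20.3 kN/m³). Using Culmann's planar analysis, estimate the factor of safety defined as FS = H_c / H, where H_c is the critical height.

H_c = (4c'/γ) · sinβ cosφ' / [1 − cos(β − φ')]
    = (4·18.1/20.3) · sin63.4°·cos29.9° / [1 − cos33.5°]
    = 3.567 · 0.7751 / 0.1661 = 16.64 m
FS = H_c / H = 16.64 / 15.7 = 1.060

FS = 1.06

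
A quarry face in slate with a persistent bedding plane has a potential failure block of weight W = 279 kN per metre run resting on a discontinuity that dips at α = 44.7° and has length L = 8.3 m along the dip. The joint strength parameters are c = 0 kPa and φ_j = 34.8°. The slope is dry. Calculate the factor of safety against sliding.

Resolving the block weight along and normal to the plane and applying the Mohr–Coulomb strength on the joint:
N' = W cosα = 279·cos44.7° = 198.3 kN/m
Driving force T = W sinα = 279·sin44.7° = 196.2 kN/m
Resisting force R = c·L + N'·tanφ_j = 0·8.3 + 198.3·tan34.8° = 0.0 + 137.8 = 137.8 kN/m
FS = R / T = 137.8 / 196.2 = 0.702

FS = 0.70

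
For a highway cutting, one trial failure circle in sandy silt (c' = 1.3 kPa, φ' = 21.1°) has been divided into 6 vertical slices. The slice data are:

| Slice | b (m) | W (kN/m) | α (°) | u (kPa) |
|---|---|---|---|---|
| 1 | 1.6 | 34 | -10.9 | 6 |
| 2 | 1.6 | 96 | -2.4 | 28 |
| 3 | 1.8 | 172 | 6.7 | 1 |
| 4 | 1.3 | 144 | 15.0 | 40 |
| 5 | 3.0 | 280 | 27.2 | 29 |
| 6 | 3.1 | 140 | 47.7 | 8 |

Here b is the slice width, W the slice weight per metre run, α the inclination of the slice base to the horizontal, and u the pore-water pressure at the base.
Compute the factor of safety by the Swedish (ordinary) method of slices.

FS = 0.81

Ordinary method of slices: FS = Σ[c'·Δl_i + (W_i cosα_i − u_i·Δl_i)·tanφ'] / Σ W_i sinα_i, with Δl_i = b_i / cosα_i.
Slice 1: Δl = 1.6/cos(-10.9°) = 1.629 m; N'_1 = 34·cos(-10.9°) − 6·1.629 = 23.6; c'Δl = 2.12; W sinα = -6.4
Slice 2: Δl = 1.6/cos(-2.4°) = 1.601 m; N'_2 = 96·cos(-2.4°) − 28·1.601 = 51.1; c'Δl = 2.08; W sinα = -4.0
Slice 3: Δl = 1.8/cos6.7° = 1.812 m; N'_3 = 172·cos6.7° − 1·1.812 = 169.0; c'Δl = 2.36; W sinα = 20.1
Slice 4: Δl = 1.3/cos15.0° = 1.346 m; N'_4 = 144·cos15.0° − 40·1.346 = 85.3; c'Δl = 1.75; W sinα = 37.3
Slice 5: Δl = 3.0/cos27.2° = 3.373 m; N'_5 = 280·cos27.2° − 29·3.373 = 151.2; c'Δl = 4.38; W sinα = 128.0
Slice 6: Δl = 3.1/cos47.7° = 4.606 m; N'_6 = 140·cos47.7° − 8·4.606 = 57.4; c'Δl = 5.99; W sinα = 103.5
Σc'Δl = 18.7 kN/m; ΣN' = 537.6 kN/m; ΣW sinα = 278.4 kN/m
Resisting = 18.7 + 537.6·tan21.1° = 18.7 + 207.4 = 226.1 kN/m
FS = 226.1 / 278.4 = 0.812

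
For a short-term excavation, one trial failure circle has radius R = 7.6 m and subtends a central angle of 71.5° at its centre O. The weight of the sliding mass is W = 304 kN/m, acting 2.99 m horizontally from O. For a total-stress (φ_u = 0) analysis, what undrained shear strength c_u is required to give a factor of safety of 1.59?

FS = c_u·L_a·R / (W·d), so c_u = FS·W·d / (L_a·R).
Arc length L_a = R·θ = 7.6·(71.5°·π/180) = 7.6·1.2479 = 9.48 m
c_u = 1.59·304·2.99 / (9.48·7.6) = 1445.2 / 72.08 = 20.05 kPa

c_u = 20.1 kPa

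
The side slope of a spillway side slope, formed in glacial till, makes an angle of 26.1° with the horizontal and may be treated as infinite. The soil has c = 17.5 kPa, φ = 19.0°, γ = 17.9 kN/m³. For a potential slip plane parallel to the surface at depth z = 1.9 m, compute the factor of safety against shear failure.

For an infinite slope with a slip plane parallel to the surface (no pore pressure): FS = [c + γz cos²β tanφ] / [γz sinβ cosβ].
γz = 17.9·1.9 = 34.01 kN/m²
Numerator = 17.5 + 34.01·cos²26.1°·tan19.0° = 17.5 + 34.01·0.8065·0.3443 = 26.944 kPa
Denominator = 34.01·sin26.1°·cos26.1° = 34.01·0.4399·0.8980 = 13.437 kPa
FS = 26.944 / 13.437 = 2.005

FS = 2.01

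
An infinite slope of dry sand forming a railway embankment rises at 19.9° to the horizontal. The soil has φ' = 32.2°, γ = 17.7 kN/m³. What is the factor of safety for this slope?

For a dry cohesionless infinite slope the factor of safety is FS = tanφ' / tanβ.
FS = tan32.2° / tan19.9° = 0.6297 / 0.3620 = 1.740

FS = 1.74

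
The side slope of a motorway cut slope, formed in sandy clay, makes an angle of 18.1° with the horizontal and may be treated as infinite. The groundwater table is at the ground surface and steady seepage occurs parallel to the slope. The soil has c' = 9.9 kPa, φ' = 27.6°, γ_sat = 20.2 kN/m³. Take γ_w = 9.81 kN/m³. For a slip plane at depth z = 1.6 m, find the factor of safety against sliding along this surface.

With seepage parallel to the slope and the water table at the surface, the effective normal stress on the slip plane uses the buoyant unit weight γ' = γ_sat − γ_w while the driving shear stress uses γ_sat:
FS = [c' + γ' z cos²β tanφ'] / [γ_sat z sinβ cosβ]
γ' = 20.2 − 9.81 = 10.39 kN/m³
Numerator = 9.9 + 10.39·1.6·cos²18.1°·tan27.6° = 9.9 + 10.39·1.6·0.9035·0.5228 = 17.752 kPa
Denominator = 20.2·1.6·sin18.1°·cos18.1° = 20.2·1.6·0.3107·0.9505 = 9.544 kPa
FS = 17.752 / 9.544 = 1.860

FS = 1.86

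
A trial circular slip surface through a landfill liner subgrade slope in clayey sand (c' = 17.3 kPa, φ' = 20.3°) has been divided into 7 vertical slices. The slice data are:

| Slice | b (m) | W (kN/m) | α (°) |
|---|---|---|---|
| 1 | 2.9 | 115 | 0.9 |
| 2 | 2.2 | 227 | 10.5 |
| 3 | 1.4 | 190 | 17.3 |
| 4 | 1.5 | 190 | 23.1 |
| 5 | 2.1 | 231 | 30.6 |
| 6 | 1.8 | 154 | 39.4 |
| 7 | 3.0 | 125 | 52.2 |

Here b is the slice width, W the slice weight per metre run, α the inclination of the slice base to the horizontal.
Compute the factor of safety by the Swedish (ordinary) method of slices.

FS = 1.46

Ordinary method of slices: FS = Σ[c'·Δl_i + (W_i cosα_i)·tanφ'] / Σ W_i sinα_i, with Δl_i = b_i / cosα_i.
Slice 1: Δl = 2.9/cos0.9° = 2.900 m; N'_1 = 115·cos0.9° = 115.0; c'Δl = 50.18; W sinα = 1.8
Slice 2: Δl = 2.2/cos10.5° = 2.237 m; N'_2 = 227·cos10.5° = 223.2; c'Δl = 38.71; W sinα = 41.4
Slice 3: Δl = 1.4/cos17.3° = 1.466 m; N'_3 = 190·cos17.3° = 181.4; c'Δl = 25.37; W sinα = 56.5
Slice 4: Δl = 1.5/cos23.1° = 1.631 m; N'_4 = 190·cos23.1° = 174.8; c'Δl = 28.21; W sinα = 74.5
Slice 5: Δl = 2.1/cos30.6° = 2.440 m; N'_5 = 231·cos30.6° = 198.8; c'Δl = 42.21; W sinα = 117.6
Slice 6: Δl = 1.8/cos39.4° = 2.329 m; N'_6 = 154·cos39.4° = 119.0; c'Δl = 40.30; W sinα = 97.7
Slice 7: Δl = 3.0/cos52.2° = 4.895 m; N'_7 = 125·cos52.2° = 76.6; c'Δl = 84.68; W sinα = 98.8
Σc'Δl = 309.6 kN/m; ΣN' = 1088.8 kN/m; ΣW sinα = 488.3 kN/m
Resisting = 309.6 + 1088.8·tan20.3° = 309.6 + 402.8 = 712.4 kN/m
FS = 712.4 / 488.3 = 1.459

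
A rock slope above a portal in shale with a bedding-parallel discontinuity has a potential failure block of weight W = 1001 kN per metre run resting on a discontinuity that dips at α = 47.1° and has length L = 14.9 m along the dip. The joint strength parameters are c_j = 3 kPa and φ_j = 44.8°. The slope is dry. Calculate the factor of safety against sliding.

Resolving the block weight along and normal to the plane and applying the Mohr–Coulomb strength on the joint:
N' = W cosα = 1001·cos47.1° = 681.4 kN/m
Driving force T = W sinα = 1001·sin47.1° = 733.3 kN/m
Resisting force R = c_j·L + N'·tanφ_j = 3·14.9 + 681.4·tan44.8° = 44.7 + 676.7 = 721.4 kN/m
FS = R / T = 721.4 / 733.3 = 0.984

FS = 0.98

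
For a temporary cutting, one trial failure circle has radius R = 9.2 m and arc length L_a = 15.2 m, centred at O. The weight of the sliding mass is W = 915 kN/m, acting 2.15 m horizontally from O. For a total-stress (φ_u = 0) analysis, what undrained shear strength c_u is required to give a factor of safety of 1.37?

c_u = 19.3 kPa

FS = c_u·L_a·R / (W·d), so c_u = FS·W·d / (L_a·R).
c_u = 1.37·915·2.15 / (15.20·9.2) = 2695.1 / 139.84 = 19.27 kPa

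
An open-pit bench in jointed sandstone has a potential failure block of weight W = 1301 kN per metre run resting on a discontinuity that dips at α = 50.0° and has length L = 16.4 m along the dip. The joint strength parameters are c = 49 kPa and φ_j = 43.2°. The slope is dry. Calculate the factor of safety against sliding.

FS = 1.59

Resolving the block weight along and normal to the plane and applying the Mohr–Coulomb strength on the joint:
N' = W cosα = 1301·cos50.0° = 836.3 kN/m
Driving force T = W sinα = 1301·sin50.0° = 996.6 kN/m
Resisting force R = c·L + N'·tanφ_j = 49·16.4 + 836.3·tan43.2° = 803.6 + 785.3 = 1588.9 kN/m
FS = R / T = 1588.9 / 996.6 = 1.594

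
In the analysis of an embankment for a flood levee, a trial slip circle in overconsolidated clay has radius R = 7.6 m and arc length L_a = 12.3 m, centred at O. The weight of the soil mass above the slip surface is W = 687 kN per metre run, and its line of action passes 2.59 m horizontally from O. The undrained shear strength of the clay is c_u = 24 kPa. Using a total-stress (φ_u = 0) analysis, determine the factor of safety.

Taking moments about the centre O, the resisting moment is provided by the undrained shear strength acting along the arc:
M_R = c_u·L_a·R = 24·12.30·7.6 = 2243.5 kN·m/m
M_D = W·d = 687·2.59 = 1779.3 kN·m/m
FS = M_R / M_D = 2243.5 / 1779.3 = 1.261

FS = 1.26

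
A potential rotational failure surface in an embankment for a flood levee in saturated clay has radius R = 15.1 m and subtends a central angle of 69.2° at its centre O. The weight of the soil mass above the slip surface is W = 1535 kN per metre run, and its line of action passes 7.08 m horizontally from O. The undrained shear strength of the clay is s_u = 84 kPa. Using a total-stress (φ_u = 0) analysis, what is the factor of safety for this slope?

Taking moments about the centre O, the resisting moment is provided by the undrained shear strength acting along the arc:
Arc length L_a = R·θ = 15.1·(69.2°·π/180) = 15.1·1.2078 = 18.24 m
M_R = s_u·L_a·R = 84·18.24·15.1 = 23132.2 kN·m/m
M_D = W·d = 1535·7.08 = 10867.8 kN·m/m
FS = M_R / M_D = 23132.2 / 10867.8 = 2.129

FS = 2.13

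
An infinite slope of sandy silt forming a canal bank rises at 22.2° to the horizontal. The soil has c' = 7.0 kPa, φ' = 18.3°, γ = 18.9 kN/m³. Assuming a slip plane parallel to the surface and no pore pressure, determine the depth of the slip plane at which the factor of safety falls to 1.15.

Setting FS = 1.15 in FS = [c' + γz cos²β tanφ'] / [γz sinβ cosβ] and solving for z:
z = c' / [γ cosβ (FS·sinβ − cosβ·tanφ')]
  = 7.0 / [18.9·cos22.2°·(1.15·sin22.2° − cos22.2°·tan18.3°)]
  = 7.0 / [18.9·0.9259·(1.15·0.3778 − 0.9259·0.3307)]
  = 7.0 / 2.2454 = 3.118 m

z = 3.12 m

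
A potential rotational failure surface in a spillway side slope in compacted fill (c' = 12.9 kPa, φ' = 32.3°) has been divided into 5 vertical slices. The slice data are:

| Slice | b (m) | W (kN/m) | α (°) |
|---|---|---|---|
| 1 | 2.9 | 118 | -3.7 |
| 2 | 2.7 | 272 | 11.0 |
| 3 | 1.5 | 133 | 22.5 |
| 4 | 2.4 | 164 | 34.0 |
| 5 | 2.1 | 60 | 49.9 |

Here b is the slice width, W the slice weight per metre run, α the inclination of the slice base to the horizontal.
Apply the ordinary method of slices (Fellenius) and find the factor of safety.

FS = 2.60

Ordinary method of slices: FS = Σ[c'·Δl_i + (W_i cosα_i)·tanφ'] / Σ W_i sinα_i, with Δl_i = b_i / cosα_i.
Slice 1: Δl = 2.9/cos(-3.7°) = 2.906 m; N'_1 = 118·cos(-3.7°) = 117.8; c'Δl = 37.49; W sinα = -7.6
Slice 2: Δl = 2.7/cos11.0° = 2.751 m; N'_2 = 272·cos11.0° = 267.0; c'Δl = 35.48; W sinα = 51.9
Slice 3: Δl = 1.5/cos22.5° = 1.624 m; N'_3 = 133·cos22.5° = 122.9; c'Δl = 20.94; W sinα = 50.9
Slice 4: Δl = 2.4/cos34.0° = 2.895 m; N'_4 = 164·cos34.0° = 136.0; c'Δl = 37.34; W sinα = 91.7
Slice 5: Δl = 2.1/cos49.9° = 3.260 m; N'_5 = 60·cos49.9° = 38.6; c'Δl = 42.06; W sinα = 45.9
Σc'Δl = 173.3 kN/m; ΣN' = 682.2 kN/m; ΣW sinα = 232.8 kN/m
Resisting = 173.3 + 682.2·tan32.3° = 173.3 + 431.3 = 604.6 kN/m
FS = 604.6 / 232.8 = 2.597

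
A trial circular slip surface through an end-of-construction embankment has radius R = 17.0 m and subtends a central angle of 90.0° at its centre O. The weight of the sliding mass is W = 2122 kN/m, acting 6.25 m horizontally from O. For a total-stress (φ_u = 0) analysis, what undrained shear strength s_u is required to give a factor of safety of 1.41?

FS = s_u·L_a·R / (W·d), so s_u = FS·W·d / (L_a·R).
Arc length L_a = R·θ = 17.0·(90.0°·π/180) = 17.0·1.5708 = 26.70 m
s_u = 1.41·2122·6.25 / (26.70·17.0) = 18700.1 / 453.96 = 41.19 kPa

s_u = 41.2 kPa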